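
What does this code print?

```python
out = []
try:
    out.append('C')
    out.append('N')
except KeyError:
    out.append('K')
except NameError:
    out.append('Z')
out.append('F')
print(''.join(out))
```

Execution trace: 'C' (try body) → 'N' (try body, no exception) → 'F' (after the try/except). Output: CNF

Answer: CNF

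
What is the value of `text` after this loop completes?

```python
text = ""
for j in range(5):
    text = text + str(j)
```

Concatenate digits 0 to 4
`text` takes the values: "" → "0" → "01" → "012" → "0123" → "01234"

Answer: "01234"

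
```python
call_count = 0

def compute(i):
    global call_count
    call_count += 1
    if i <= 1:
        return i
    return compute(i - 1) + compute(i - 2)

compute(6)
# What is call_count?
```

Calls(i) = 1 + Calls(i-1) + Calls(i-2); Calls(0)=Calls(1)=1. For i=6 this gives 25.

Answer: 25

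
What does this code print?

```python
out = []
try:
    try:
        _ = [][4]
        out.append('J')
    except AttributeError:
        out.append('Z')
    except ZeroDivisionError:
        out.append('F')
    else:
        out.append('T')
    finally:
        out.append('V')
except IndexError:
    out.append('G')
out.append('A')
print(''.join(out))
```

Execution trace: 'V' (finally) → 'G' (outer except IndexError) → 'A' (after the try/except). Output: VGA

Answer: VGA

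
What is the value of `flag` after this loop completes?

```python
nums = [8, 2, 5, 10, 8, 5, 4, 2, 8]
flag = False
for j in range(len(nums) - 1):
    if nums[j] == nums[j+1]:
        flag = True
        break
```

Check consecutive duplicates in [8, 2, 5, 10, 8, 5, 4, 2, 8]
`flag` takes the values: False

Answer: False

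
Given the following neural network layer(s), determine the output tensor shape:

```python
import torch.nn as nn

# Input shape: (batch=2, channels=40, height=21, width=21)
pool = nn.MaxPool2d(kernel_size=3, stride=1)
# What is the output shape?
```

Input: (2, 40, 21, 21) -> Output: (2, 40, 19, 19)

Answer: (2, 40, 19, 19)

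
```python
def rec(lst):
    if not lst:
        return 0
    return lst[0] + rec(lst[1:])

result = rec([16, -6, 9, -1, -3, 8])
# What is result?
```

16 + (-6) + 9 + (-1) + (-3) + 8 + 0 = 23

Answer: 23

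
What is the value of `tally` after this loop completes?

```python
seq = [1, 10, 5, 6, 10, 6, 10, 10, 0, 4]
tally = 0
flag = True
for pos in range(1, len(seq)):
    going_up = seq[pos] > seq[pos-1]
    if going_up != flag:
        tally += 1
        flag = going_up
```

Count direction changes in [1, 10, 5, 6, 10, 6, 10, 10, 0, 4]
`tally` takes the values: 0 → 1 → 2 → 3 → 4 → 5 → 6

Answer: 6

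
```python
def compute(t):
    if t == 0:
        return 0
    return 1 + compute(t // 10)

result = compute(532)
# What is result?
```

Count of digits of 532: 3

Answer: 3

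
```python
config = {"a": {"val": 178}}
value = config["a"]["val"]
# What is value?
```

Trace:
`config = {"a": {"val": 178}}` → config = {'a': {'val': 178}}
`value = config["a"]["val"]` → value = 178
So value = 178

Answer: 178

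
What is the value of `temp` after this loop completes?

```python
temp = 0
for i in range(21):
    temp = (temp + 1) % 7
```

Increment mod 7, 21 times = 0
`temp` takes the values: 0 → 1 → 2 → 3 → 4 → 5 → 6 → 0 → 1 → 2 → 3 → 4 → 5 → 6 → 0 → 1 → 2 → 3 → 4 → 5 → 6 → 0

Answer: 0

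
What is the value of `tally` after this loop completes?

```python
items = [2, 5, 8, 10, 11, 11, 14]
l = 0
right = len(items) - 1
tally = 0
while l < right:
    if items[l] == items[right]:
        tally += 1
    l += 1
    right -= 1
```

Count matching pairs from ends
`tally` takes the values: 0

Answer: 0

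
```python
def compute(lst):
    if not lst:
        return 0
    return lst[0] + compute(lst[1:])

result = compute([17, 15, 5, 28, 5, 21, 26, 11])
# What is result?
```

17 + 15 + 5 + 28 + 5 + 21 + 26 + 11 + 0 = 128

Answer: 128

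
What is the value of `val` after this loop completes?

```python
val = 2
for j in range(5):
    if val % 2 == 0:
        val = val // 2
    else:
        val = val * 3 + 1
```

Collatz-style transformation from 2
`val` takes the values: 2 → 1 → 4 → 2 → 1 → 4

Answer: 4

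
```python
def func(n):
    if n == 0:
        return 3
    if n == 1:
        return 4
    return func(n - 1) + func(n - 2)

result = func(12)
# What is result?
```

Build up from base cases: func(0)=3, func(1)=4, func(2)=7, func(3)=11, func(4)=18, func(5)=29, func(6)=47, ..., func(12)=843

Answer: 843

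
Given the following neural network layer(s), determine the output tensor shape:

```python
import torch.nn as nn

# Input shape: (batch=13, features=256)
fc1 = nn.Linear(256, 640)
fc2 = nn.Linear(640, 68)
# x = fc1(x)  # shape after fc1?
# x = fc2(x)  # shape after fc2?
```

Input: (13, 256) -> after fc1: (13, 640) -> Output: (13, 68)

Answer: (13, 68)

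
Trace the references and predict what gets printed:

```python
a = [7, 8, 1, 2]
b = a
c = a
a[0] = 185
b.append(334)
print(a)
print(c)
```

Key concept: multiple aliases.
Step by step:
`a = [7, 8, 1, 2]` → a = [7, 8, 1, 2]
`b = a` → b = [7, 8, 1, 2] (same object as a)
`c = a` → c = [7, 8, 1, 2] (same object as a, b)
`a[0] = 185` → a = [185, 8, 1, 2] (same object as b, c); b = [185, 8, 1, 2] (same object as a, c); c = [185, 8, 1, 2] (same object as a, b)
`b.append(334)` → a = [185, 8, 1, 2, 334] (same object as b, c); b = [185, 8, 1, 2, 334] (same object as a, c); c = [185, 8, 1, 2, 334] (same object as a, b)
`print(a)` → prints [185, 8, 1, 2, 334]
`print(c)` → prints [185, 8, 1, 2, 334]

Answer:
[185, 8, 1, 2, 334]
[185, 8, 1, 2, 334]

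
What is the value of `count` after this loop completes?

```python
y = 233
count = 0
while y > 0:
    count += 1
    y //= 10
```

Count digits by repeated division by 10
`count` takes the values: 0 → 1 → 2 → 3

Answer: 3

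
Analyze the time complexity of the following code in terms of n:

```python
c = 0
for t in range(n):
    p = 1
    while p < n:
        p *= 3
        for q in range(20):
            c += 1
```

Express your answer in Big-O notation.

Each loop level contributes: n × log n × 1. Multiplying the contributions gives O(n log n).

Answer: O(n log n)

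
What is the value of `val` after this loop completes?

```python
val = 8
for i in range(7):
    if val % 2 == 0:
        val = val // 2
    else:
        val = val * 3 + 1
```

Collatz-style transformation from 8
`val` takes the values: 8 → 4 → 2 → 1 → 4 → 2 → 1 → 4

Answer: 4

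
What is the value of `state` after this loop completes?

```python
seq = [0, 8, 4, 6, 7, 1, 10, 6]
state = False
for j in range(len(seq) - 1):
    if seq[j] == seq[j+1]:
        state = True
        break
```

Check consecutive duplicates in [0, 8, 4, 6, 7, 1, 10, 6]
`state` takes the values: False

Answer: False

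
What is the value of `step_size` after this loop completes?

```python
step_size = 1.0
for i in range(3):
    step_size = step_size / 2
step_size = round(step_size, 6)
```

Halving LR 3 times: 1 / 2^3
`step_size` takes the values: 1.0 → 0.5 → 0.25 → 0.125

Answer: 0.125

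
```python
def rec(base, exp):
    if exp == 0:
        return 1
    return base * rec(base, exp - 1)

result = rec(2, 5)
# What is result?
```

rec(2, 5) = 2 * 2 * 2 * 2 * 2 = 32

Answer: 32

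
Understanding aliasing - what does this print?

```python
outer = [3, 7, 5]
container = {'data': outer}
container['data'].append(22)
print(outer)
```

Key concept: dict holds reference to list.
Step by step:
`outer = [3, 7, 5]` → outer = [3, 7, 5]
`container = {'data': outer}` → container = {'data': [3, 7, 5]}
`container['data'].append(22)` → outer = [3, 7, 5, 22]; container = {'data': [3, 7, 5, 22]}
`print(outer)` → prints [3, 7, 5, 22]

Answer: [3, 7, 5, 22]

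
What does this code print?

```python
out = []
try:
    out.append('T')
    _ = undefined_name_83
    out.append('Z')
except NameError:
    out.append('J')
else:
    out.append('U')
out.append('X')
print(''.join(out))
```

Execution trace: 'T' (try body) → 'J' (except NameError) → 'X' (after the try/except). Output: TJX

Answer: TJX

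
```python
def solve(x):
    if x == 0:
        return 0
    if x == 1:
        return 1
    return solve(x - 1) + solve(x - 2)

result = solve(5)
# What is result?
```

Build up from base cases: solve(0)=0, solve(1)=1, solve(2)=1, solve(3)=2, solve(4)=3, solve(5)=5

Answer: 5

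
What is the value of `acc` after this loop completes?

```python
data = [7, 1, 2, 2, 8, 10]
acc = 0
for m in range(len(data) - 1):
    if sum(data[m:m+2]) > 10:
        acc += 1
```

Count windows with sum > 10
`acc` takes the values: 0 → 1

Answer: 1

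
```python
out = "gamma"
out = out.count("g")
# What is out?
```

Trace:
`out = "gamma"` → out = 'gamma'
`out = out.count("g")` → out = 1
So out = 1

Answer: 1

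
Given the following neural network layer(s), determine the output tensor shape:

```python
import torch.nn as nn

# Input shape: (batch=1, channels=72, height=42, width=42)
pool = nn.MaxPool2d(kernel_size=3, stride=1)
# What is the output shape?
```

Input: (1, 72, 42, 42) -> Output: (1, 72, 40, 40)

Answer: (1, 72, 40, 40)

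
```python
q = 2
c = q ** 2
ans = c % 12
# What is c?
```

Trace:
`q = 2` → q = 2
`c = q ** 2` → c = 4
`ans = c % 12` → ans = 4
So c = 4

Answer: 4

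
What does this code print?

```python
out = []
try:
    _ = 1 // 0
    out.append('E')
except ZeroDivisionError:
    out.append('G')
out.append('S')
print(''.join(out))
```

Execution trace: 'G' (except ZeroDivisionError) → 'S' (after the try/except). Output: GS

Answer: GS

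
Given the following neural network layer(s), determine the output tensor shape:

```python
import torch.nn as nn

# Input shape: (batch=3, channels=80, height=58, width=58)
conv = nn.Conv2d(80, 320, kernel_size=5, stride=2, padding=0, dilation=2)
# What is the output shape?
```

Input: (3, 80, 58, 58) -> Output: (3, 320, 25, 25)

Answer: (3, 320, 25, 25)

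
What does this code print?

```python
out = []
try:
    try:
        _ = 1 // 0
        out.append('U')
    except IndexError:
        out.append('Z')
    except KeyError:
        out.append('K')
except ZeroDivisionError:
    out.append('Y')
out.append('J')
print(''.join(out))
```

Execution trace: 'Y' (outer except ZeroDivisionError) → 'J' (after the try/except). Output: YJ

Answer: YJ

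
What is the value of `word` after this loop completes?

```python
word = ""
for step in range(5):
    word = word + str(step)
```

Concatenate digits 0 to 4
`word` takes the values: "" → "0" → "01" → "012" → "0123" → "01234"

Answer: "01234"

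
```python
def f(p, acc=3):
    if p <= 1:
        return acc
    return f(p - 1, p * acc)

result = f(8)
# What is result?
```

Accumulator trace (n, acc): (8, 3) -> (7, 24) -> (6, 168) -> (5, 1008) -> (4, 5040) -> (3, 20160) -> (2, 60480) -> (1, 120960) -> return 120960

Answer: 120960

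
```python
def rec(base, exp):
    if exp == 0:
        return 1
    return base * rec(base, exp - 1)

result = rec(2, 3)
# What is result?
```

rec(2, 3) = 2 * 2 * 2 = 8

Answer: 8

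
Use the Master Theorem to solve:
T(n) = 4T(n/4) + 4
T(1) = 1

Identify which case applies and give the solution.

a=4, b=4, f(n)=4. log_4(4) = 1. Since c=0 < 1, Case 1 applies: T(n) = Θ(n^log_b(a)) = O(n).

Answer: O(n) - Case 1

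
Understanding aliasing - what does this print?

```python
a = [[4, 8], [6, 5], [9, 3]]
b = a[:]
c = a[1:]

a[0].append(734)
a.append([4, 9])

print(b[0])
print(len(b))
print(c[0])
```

Key concept: slice with nested mutation.
Step by step:
`a = [[4, 8], [6, 5], [9, 3]]` → a = [[4, 8], [6, 5], [9, 3]]
`b = a[:]` → b = [[4, 8], [6, 5], [9, 3]]
`c = a[1:]` → c = [[6, 5], [9, 3]]
`a[0].append(734)` → a = [[4, 8, 734], [6, 5], [9, 3]]; b = [[4, 8, 734], [6, 5], [9, 3]]
`a.append([4, 9])` → a = [[4, 8, 734], [6, 5], [9, 3], [4, 9]]
`print(b[0])` → prints [4, 8, 734]
`print(len(b))` → prints 3
`print(c[0])` → prints [6, 5]

Answer:
[4, 8, 734]
3
[6, 5]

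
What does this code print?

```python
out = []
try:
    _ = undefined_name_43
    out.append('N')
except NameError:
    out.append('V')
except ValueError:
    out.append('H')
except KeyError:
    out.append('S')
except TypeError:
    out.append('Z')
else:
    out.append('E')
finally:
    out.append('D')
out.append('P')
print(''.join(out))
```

Execution trace: 'V' (except NameError) → 'D' (finally) → 'P' (after the try/except). Output: VDP

Answer: VDP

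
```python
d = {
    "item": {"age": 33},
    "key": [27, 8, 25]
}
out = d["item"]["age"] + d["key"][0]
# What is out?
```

Trace:
`d = { ...` → d = {'item': {'age': 33}, 'key': [27, 8, 25]}
`out = d["item"]["age"] + d["key"][0]` → out = 60
So out = 60

Answer: 60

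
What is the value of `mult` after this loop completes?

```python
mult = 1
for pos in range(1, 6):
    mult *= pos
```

5! = 120
`mult` takes the values: 1 → 2 → 6 → 24 → 120

Answer: 120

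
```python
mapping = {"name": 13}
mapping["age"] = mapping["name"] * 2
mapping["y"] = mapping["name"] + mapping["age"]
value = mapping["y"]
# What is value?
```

Trace:
`mapping = {"name": 13}` → mapping = {'name': 13}
`mapping["age"] = mapping["name"] * 2` → mapping = {'name': 13, 'age': 26}
`mapping["y"] = mapping["name"] + mapping["age"]` → mapping = {'name': 13, 'age': 26, 'y': 39}
`value = mapping["y"]` → value = 39
So value = 39

Answer: 39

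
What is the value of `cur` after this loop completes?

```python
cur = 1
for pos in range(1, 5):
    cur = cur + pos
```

Start at 1, add 1 through 4
`cur` takes the values: 1 → 2 → 4 → 7 → 11

Answer: 11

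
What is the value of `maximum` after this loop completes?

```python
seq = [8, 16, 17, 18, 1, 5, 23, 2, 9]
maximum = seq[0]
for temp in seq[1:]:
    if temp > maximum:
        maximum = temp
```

Maximum of [8, 16, 17, 18, 1, 5, 23, 2, 9]
`maximum` takes the values: 8 → 16 → 17 → 18 → 23

Answer: 23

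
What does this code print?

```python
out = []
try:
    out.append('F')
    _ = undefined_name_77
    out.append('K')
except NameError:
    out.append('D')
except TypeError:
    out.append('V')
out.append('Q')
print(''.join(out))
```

Execution trace: 'F' (try body) → 'D' (except NameError) → 'Q' (after the try/except). Output: FDQ

Answer: FDQ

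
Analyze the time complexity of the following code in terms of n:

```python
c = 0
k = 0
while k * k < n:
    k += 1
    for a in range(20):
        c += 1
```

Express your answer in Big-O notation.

Each loop level contributes: √n × 1. Multiplying the contributions gives O(√n).

Answer: O(√n)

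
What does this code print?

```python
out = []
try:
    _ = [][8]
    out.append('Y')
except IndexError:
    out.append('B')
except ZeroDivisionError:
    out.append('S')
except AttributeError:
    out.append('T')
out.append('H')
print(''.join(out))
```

Execution trace: 'B' (except IndexError) → 'H' (after the try/except). Output: BH

Answer: BH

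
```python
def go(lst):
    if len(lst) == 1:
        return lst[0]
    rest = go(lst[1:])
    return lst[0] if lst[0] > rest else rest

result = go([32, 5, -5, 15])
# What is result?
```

Recursive max over [32, 5, -5, 15] = 32

Answer: 32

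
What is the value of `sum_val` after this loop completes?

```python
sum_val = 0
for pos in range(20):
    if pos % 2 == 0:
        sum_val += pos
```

Sum of even numbers 0 to 19
`sum_val` takes the values: 0 → 2 → 6 → 12 → 20 → 30 → 42 → 56 → 72 → 90

Answer: 90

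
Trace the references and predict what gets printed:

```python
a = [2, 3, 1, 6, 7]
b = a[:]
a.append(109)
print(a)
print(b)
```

Key concept: slice [:] creates copy.
Step by step:
`a = [2, 3, 1, 6, 7]` → a = [2, 3, 1, 6, 7]
`b = a[:]` → b = [2, 3, 1, 6, 7]
`a.append(109)` → a = [2, 3, 1, 6, 7, 109]
`print(a)` → prints [2, 3, 1, 6, 7, 109]
`print(b)` → prints [2, 3, 1, 6, 7]

Answer:
[2, 3, 1, 6, 7, 109]
[2, 3, 1, 6, 7]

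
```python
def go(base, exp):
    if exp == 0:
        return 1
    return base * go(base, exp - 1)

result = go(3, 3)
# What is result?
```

go(3, 3) = 3 * 3 * 3 = 27

Answer: 27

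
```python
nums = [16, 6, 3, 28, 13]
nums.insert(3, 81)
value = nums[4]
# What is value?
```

Trace:
`nums = [16, 6, 3, 28, 13]` → nums = [16, 6, 3, 28, 13]
`nums.insert(3, 81)` → nums = [16, 6, 3, 81, 28, 13]
`value = nums[4]` → value = 28
So value = 28

Answer: 28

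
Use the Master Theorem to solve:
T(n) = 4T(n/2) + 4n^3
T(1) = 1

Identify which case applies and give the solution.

a=4, b=2, f(n)=4n^3. log_2(4) = 2. Since c=3 > 2 and the regularity condition holds (4(n/2)^3 = (4/2^3)n^3 with 4/2^3 < 1), Case 3 applies: T(n) = Θ(f(n)) = O(n^3).

Answer: O(n^3) - Case 3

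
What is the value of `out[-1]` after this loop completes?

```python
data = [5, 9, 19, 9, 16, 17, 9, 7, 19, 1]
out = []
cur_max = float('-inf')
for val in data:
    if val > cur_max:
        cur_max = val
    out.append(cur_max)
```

Running max ends at 19
`out` takes the values: [] → [5] → [5, 9] → [5, 9, 19] → [5, 9, 19, 19] → [5, 9, 19, 19, 19] → [5, 9, 19, 19, 19, 19] → [5, 9, 19, 19, 19, 19, 19] → [5, 9, 19, 19, 19, 19, 19, 19] → [5, 9, 19, 19, 19, 19, 19, 19, 19] → [5, 9, 19, 19, 19, 19, 19, 19, 19, 19]
So `out[-1]` = 19

Answer: 19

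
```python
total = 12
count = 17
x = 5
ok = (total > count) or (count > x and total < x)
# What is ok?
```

Trace:
`total = 12` → total = 12
`count = 17` → count = 17
`x = 5` → x = 5
`ok = (total > count) or (count > x and total < x)` → ok = False
So ok = False

Answer: False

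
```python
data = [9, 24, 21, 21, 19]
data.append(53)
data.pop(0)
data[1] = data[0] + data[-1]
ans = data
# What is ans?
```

Trace:
`data = [9, 24, 21, 21, 19]` → data = [9, 24, 21, 21, 19]
`data.append(53)` → data = [9, 24, 21, 21, 19, 53]
`data.pop(0)` → data = [24, 21, 21, 19, 53]
`data[1] = data[0] + data[-1]` → data = [24, 77, 21, 19, 53]
`ans = data` → ans = [24, 77, 21, 19, 53]
So ans = [24, 77, 21, 19, 53]

Answer: [24, 77, 21, 19, 53]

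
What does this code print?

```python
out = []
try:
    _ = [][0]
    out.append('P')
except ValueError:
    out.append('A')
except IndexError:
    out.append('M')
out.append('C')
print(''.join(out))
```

Execution trace: 'M' (except IndexError) → 'C' (after the try/except). Output: MC

Answer: MC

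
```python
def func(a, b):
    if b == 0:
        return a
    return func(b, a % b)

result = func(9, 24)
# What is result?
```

func(9, 24) -> func(24, 9) -> func(9, 6) -> func(6, 3) -> func(3, 0) -> 3

Answer: 3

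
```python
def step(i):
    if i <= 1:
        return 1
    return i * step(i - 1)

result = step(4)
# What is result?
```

step(4) = 4 * 3 * 2 * 1 = 24

Answer: 24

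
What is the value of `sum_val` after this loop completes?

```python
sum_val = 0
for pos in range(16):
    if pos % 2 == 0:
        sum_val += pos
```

Sum of even numbers 0 to 15
`sum_val` takes the values: 0 → 2 → 6 → 12 → 20 → 30 → 42 → 56

Answer: 56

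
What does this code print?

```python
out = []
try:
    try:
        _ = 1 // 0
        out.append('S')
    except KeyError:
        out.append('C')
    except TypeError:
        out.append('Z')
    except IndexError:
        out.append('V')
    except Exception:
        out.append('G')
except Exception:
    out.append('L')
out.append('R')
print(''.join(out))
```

Execution trace: 'G' (inner except Exception) → 'R' (after the try/except). Output: GR

Answer: GR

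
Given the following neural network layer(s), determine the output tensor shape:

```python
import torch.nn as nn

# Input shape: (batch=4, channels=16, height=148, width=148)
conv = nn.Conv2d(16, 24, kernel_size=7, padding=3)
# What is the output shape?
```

Input: (4, 16, 148, 148) -> Output: (4, 24, 148, 148)

Answer: (4, 24, 148, 148)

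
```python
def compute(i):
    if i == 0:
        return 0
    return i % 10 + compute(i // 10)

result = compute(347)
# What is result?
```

Sum of digits of 347: 7 + 4 + 3 = 14

Answer: 14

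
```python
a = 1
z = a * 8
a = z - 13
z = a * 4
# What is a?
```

Trace:
`a = 1` → a = 1
`z = a * 8` → z = 8
`a = z - 13` → a = -5
`z = a * 4` → z = -20
So a = -5

Answer: -5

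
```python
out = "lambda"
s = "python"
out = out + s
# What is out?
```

Trace:
`out = "lambda"` → out = 'lambda'
`s = "python"` → s = 'python'
`out = out + s` → out = 'lambdapython'
So out = 'lambdapython'

Answer: 'lambdapython'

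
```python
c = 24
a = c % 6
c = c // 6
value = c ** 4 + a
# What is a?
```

Trace:
`c = 24` → c = 24
`a = c % 6` → a = 0
`c = c // 6` → c = 4
`value = c ** 4 + a` → value = 256
So a = 0

Answer: 0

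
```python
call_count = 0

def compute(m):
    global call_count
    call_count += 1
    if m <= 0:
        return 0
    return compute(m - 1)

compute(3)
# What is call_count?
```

Linear recursion stepping by 1: 4 calls from m=3 down to ≤0.

Answer: 4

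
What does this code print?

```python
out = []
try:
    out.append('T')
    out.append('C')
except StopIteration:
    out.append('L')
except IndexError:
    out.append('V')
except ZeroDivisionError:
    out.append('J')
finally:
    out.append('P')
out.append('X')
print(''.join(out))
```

Execution trace: 'T' (try body) → 'C' (try body, no exception) → 'P' (finally) → 'X' (after the try/except). Output: TCPX

Answer: TCPX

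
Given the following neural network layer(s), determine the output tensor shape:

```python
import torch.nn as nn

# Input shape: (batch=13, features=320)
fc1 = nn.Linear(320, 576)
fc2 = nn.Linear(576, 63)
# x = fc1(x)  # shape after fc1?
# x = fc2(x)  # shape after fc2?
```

Input: (13, 320) -> after fc1: (13, 576) -> Output: (13, 63)

Answer: (13, 63)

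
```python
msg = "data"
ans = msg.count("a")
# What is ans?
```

Trace:
`msg = "data"` → msg = 'data'
`ans = msg.count("a")` → ans = 2
So ans = 2

Answer: 2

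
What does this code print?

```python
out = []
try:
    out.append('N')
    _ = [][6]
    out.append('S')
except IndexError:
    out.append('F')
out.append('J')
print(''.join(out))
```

Execution trace: 'N' (try body) → 'F' (except IndexError) → 'J' (after the try/except). Output: NFJ

Answer: NFJ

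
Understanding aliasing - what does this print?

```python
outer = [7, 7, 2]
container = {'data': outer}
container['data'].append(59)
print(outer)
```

Key concept: dict holds reference to list.
Step by step:
`outer = [7, 7, 2]` → outer = [7, 7, 2]
`container = {'data': outer}` → container = {'data': [7, 7, 2]}
`container['data'].append(59)` → outer = [7, 7, 2, 59]; container = {'data': [7, 7, 2, 59]}
`print(outer)` → prints [7, 7, 2, 59]

Answer: [7, 7, 2, 59]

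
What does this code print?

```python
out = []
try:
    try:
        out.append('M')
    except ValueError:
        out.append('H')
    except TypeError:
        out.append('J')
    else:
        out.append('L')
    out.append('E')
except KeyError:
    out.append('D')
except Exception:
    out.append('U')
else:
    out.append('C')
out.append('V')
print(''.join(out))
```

Execution trace: 'M' (inner try body, no exception) → 'L' (inner else) → 'E' (try body, no exception) → 'C' (else) → 'V' (after the try/except). Output: MLECV

Answer: MLECV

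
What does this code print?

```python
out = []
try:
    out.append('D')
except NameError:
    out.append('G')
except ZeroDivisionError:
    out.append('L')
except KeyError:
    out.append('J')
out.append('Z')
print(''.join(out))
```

Execution trace: 'D' (try body, no exception) → 'Z' (after the try/except). Output: DZ

Answer: DZ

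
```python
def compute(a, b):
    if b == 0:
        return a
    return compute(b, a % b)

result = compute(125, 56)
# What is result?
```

compute(125, 56) -> compute(56, 13) -> compute(13, 4) -> compute(4, 1) -> compute(1, 0) -> 1

Answer: 1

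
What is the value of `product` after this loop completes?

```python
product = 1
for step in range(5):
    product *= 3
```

3^5 = 243
`product` takes the values: 1 → 3 → 9 → 27 → 81 → 243

Answer: 243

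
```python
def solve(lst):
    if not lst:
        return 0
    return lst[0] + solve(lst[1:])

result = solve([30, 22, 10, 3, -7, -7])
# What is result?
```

30 + 22 + 10 + 3 + (-7) + (-7) + 0 = 51

Answer: 51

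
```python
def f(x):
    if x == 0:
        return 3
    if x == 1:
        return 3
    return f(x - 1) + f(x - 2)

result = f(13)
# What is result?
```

Build up from base cases: f(0)=3, f(1)=3, f(2)=6, f(3)=9, f(4)=15, f(5)=24, f(6)=39, ..., f(13)=1131

Answer: 1131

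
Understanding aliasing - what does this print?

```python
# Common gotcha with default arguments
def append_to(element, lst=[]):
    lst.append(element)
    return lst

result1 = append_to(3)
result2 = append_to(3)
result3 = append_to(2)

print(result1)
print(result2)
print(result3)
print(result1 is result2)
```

Key concept: mutable default argument gotcha.
Step by step:
`result1 = append_to(3)` → result1 = [3]
`result2 = append_to(3)` → result1 = [3, 3] (same object as result2); result2 = [3, 3] (same object as result1)
`result3 = append_to(2)` → result1 = [3, 3, 2] (same object as result2, result3); result2 = [3, 3, 2] (same object as result1, result3); result3 = [3, 3, 2] (same object as result1, result2)
`print(result1)` → prints [3, 3, 2]
`print(result2)` → prints [3, 3, 2]
`print(result3)` → prints [3, 3, 2]
`print(result1 is result2)` → prints True

Answer:
[3, 3, 2]
[3, 3, 2]
[3, 3, 2]
True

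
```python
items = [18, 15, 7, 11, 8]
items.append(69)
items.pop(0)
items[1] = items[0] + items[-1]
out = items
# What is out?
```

Trace:
`items = [18, 15, 7, 11, 8]` → items = [18, 15, 7, 11, 8]
`items.append(69)` → items = [18, 15, 7, 11, 8, 69]
`items.pop(0)` → items = [15, 7, 11, 8, 69]
`items[1] = items[0] + items[-1]` → items = [15, 84, 11, 8, 69]
`out = items` → out = [15, 84, 11, 8, 69]
So out = [15, 84, 11, 8, 69]

Answer: [15, 84, 11, 8, 69]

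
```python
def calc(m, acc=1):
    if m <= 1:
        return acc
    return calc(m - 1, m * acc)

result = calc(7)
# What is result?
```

Accumulator trace (n, acc): (7, 1) -> (6, 7) -> (5, 42) -> (4, 210) -> (3, 840) -> (2, 2520) -> (1, 5040) -> return 5040

Answer: 5040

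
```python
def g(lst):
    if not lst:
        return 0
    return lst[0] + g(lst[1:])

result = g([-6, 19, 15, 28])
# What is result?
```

(-6) + 19 + 15 + 28 + 0 = 56

Answer: 56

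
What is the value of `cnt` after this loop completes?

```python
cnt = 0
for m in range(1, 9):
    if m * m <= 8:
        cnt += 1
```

Count numbers where m² ≤ 8
`cnt` takes the values: 0 → 1 → 2

Answer: 2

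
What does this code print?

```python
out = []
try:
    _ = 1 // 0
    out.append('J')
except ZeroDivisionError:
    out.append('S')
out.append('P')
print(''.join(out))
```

Execution trace: 'S' (except ZeroDivisionError) → 'P' (after the try/except). Output: SP

Answer: SP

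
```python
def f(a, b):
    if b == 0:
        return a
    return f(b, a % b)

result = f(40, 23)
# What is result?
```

f(40, 23) -> f(23, 17) -> f(17, 6) -> f(6, 5) -> f(5, 1) -> f(1, 0) -> 1

Answer: 1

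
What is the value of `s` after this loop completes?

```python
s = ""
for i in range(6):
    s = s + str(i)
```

Concatenate digits 0 to 5
`s` takes the values: "" → "0" → "01" → "012" → "0123" → "01234" → "012345"

Answer: "012345"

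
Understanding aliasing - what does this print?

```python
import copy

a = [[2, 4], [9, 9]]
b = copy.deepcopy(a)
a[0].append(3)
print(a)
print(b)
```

Key concept: deep copy is fully independent.
Step by step:
`a = [[2, 4], [9, 9]]` → a = [[2, 4], [9, 9]]
`b = copy.deepcopy(a)` → b = [[2, 4], [9, 9]]
`a[0].append(3)` → a = [[2, 4, 3], [9, 9]]
`print(a)` → prints [[2, 4, 3], [9, 9]]
`print(b)` → prints [[2, 4], [9, 9]]

Answer:
[[2, 4, 3], [9, 9]]
[[2, 4], [9, 9]]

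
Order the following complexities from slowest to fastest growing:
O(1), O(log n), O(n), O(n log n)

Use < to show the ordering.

Ordered by growth rate: O(1) < O(log n) < O(n) < O(n log n)

Answer: O(1) < O(log n) < O(n) < O(n log n)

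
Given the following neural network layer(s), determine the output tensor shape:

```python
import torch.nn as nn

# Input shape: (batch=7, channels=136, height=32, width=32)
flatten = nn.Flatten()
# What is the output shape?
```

Input: (7, 136, 32, 32) -> Output: (7, 139264)

Answer: (7, 139264)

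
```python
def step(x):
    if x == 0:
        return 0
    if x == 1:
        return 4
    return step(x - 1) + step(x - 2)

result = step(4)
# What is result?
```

Build up from base cases: step(0)=0, step(1)=4, step(2)=4, step(3)=8, step(4)=12

Answer: 12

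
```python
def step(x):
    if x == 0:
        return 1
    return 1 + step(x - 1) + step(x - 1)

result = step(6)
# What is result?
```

step(x) = 1 + 2·step(x-1), step(0)=1. Closed form: (1+1)·2^6 - 1 = 127.

Answer: 127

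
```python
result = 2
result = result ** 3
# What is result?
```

Trace:
`result = 2` → result = 2
`result = result ** 3` → result = 8
So result = 8

Answer: 8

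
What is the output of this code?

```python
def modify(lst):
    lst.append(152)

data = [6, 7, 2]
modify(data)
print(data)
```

Key concept: function modifies passed list.
Step by step:
`data = [6, 7, 2]` → data = [6, 7, 2]
`modify(data)` → data = [6, 7, 2, 152]
`print(data)` → prints [6, 7, 2, 152]

Answer: [6, 7, 2, 152]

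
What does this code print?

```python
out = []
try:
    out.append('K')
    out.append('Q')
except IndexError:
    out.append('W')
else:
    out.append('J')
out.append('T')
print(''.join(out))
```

Execution trace: 'K' (try body) → 'Q' (try body, no exception) → 'J' (else) → 'T' (after the try/except). Output: KQJT

Answer: KQJT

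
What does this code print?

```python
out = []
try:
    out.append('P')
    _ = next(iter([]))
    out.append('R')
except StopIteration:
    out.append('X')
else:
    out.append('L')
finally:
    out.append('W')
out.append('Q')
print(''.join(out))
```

Execution trace: 'P' (try body) → 'X' (except StopIteration) → 'W' (finally) → 'Q' (after the try/except). Output: PXWQ

Answer: PXWQ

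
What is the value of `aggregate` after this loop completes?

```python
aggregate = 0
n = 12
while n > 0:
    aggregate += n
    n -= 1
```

Sum 12 down to 1
`aggregate` takes the values: 0 → 12 → 23 → 33 → 42 → 50 → 57 → 63 → 68 → 72 → 75 → 77 → 78

Answer: 78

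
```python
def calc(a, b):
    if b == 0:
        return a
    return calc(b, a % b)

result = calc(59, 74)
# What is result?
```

calc(59, 74) -> calc(74, 59) -> calc(59, 15) -> calc(15, 14) -> calc(14, 1) -> calc(1, 0) -> 1

Answer: 1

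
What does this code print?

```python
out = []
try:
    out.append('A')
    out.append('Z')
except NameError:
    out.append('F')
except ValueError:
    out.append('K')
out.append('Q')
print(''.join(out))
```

Execution trace: 'A' (try body) → 'Z' (try body, no exception) → 'Q' (after the try/except). Output: AZQ

Answer: AZQ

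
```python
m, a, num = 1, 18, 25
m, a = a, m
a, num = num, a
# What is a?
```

Trace:
`m, a, num = 1, 18, 25` → m = 1; a = 18; num = 25
`m, a = a, m` → m = 18; a = 1
`a, num = num, a` → a = 25; num = 1
So a = 25

Answer: 25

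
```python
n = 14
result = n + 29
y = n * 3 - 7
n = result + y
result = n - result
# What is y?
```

Trace:
`n = 14` → n = 14
`result = n + 29` → result = 43
`y = n * 3 - 7` → y = 35
`n = result + y` → n = 78
`result = n - result` → result = 35
So y = 35

Answer: 35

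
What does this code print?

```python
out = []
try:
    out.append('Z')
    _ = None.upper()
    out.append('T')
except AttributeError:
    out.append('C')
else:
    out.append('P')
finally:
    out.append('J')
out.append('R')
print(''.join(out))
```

Execution trace: 'Z' (try body) → 'C' (except AttributeError) → 'J' (finally) → 'R' (after the try/except). Output: ZCJR

Answer: ZCJR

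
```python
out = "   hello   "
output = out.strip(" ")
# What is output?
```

Trace:
`out = "   hello   "` → out = '   hello   '
`output = out.strip(" ")` → output = 'hello'
So output = 'hello'

Answer: 'hello'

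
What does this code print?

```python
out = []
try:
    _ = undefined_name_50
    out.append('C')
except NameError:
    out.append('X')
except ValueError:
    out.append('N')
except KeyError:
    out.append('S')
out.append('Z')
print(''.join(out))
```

Execution trace: 'X' (except NameError) → 'Z' (after the try/except). Output: XZ

Answer: XZ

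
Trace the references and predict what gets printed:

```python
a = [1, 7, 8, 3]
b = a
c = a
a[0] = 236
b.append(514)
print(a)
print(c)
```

Key concept: multiple aliases.
Step by step:
`a = [1, 7, 8, 3]` → a = [1, 7, 8, 3]
`b = a` → b = [1, 7, 8, 3] (same object as a)
`c = a` → c = [1, 7, 8, 3] (same object as a, b)
`a[0] = 236` → a = [236, 7, 8, 3] (same object as b, c); b = [236, 7, 8, 3] (same object as a, c); c = [236, 7, 8, 3] (same object as a, b)
`b.append(514)` → a = [236, 7, 8, 3, 514] (same object as b, c); b = [236, 7, 8, 3, 514] (same object as a, c); c = [236, 7, 8, 3, 514] (same object as a, b)
`print(a)` → prints [236, 7, 8, 3, 514]
`print(c)` → prints [236, 7, 8, 3, 514]

Answer:
[236, 7, 8, 3, 514]
[236, 7, 8, 3, 514]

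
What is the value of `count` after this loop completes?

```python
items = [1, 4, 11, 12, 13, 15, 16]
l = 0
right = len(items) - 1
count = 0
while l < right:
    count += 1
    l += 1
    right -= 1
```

Iterations until pointers meet (list length 7)
`count` takes the values: 0 → 1 → 2 → 3

Answer: 3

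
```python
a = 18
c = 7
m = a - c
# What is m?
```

Trace:
`a = 18` → a = 18
`c = 7` → c = 7
`m = a - c` → m = 11
So m = 11

Answer: 11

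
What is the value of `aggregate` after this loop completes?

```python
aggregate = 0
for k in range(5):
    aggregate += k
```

Sum of 0 to 4 = 10
`aggregate` takes the values: 0 → 1 → 3 → 6 → 10

Answer: 10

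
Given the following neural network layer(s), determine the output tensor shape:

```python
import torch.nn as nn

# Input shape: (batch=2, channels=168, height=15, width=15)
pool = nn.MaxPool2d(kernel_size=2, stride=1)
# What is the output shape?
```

Input: (2, 168, 15, 15) -> Output: (2, 168, 14, 14)

Answer: (2, 168, 14, 14)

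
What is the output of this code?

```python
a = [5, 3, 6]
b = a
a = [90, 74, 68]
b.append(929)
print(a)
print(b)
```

Key concept: rebinding vs mutation: a is rebound to a new list, b still points at the original.
Step by step:
`a = [5, 3, 6]` → a = [5, 3, 6]
`b = a` → b = [5, 3, 6] (same object as a)
`a = [90, 74, 68]` → a = [90, 74, 68]
`b.append(929)` → b = [5, 3, 6, 929]
`print(a)` → prints [90, 74, 68]
`print(b)` → prints [5, 3, 6, 929]

Answer:
[90, 74, 68]
[5, 3, 6, 929]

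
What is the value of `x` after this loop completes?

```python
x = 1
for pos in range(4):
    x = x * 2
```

Multiply by 2, 4 times: 1 * 2^4 = 16
`x` takes the values: 1 → 2 → 4 → 8 → 16

Answer: 16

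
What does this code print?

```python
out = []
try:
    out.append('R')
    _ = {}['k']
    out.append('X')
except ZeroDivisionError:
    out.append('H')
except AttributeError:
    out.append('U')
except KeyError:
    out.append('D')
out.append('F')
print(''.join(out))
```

Execution trace: 'R' (try body) → 'D' (except KeyError) → 'F' (after the try/except). Output: RDF

Answer: RDF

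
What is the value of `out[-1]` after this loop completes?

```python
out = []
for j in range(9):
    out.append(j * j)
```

Last element of squares 0 to 8
`out` takes the values: [] → [0] → [0, 1] → [0, 1, 4] → [0, 1, 4, 9] → [0, 1, 4, 9, 16] → [0, 1, 4, 9, 16, 25] → [0, 1, 4, 9, 16, 25, 36] → [0, 1, 4, 9, 16, 25, 36, 49] → [0, 1, 4, 9, 16, 25, 36, 49, 64]
So `out[-1]` = 64

Answer: 64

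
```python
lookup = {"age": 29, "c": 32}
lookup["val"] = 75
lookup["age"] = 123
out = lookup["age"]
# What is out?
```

Trace:
`lookup = {"age": 29, "c": 32}` → lookup = {'age': 29, 'c': 32}
`lookup["val"] = 75` → lookup = {'age': 29, 'c': 32, 'val': 75}
`lookup["age"] = 123` → lookup = {'age': 123, 'c': 32, 'val': 75}
`out = lookup["age"]` → out = 123
So out = 123

Answer: 123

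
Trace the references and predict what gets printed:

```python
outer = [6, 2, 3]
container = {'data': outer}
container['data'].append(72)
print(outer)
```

Key concept: dict holds reference to list.
Step by step:
`outer = [6, 2, 3]` → outer = [6, 2, 3]
`container = {'data': outer}` → container = {'data': [6, 2, 3]}
`container['data'].append(72)` → outer = [6, 2, 3, 72]; container = {'data': [6, 2, 3, 72]}
`print(outer)` → prints [6, 2, 3, 72]

Answer: [6, 2, 3, 72]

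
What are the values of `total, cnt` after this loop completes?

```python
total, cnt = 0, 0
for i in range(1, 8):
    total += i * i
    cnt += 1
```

Sum of squares and count
`total, cnt` takes the values: (0, 0) → (1, 0) → (1, 1) → (5, 1) → (5, 2) → (14, 2) → (14, 3) → (30, 3) → (30, 4) → (55, 4) → (55, 5) → (91, 5) → (91, 6) → (140, 6) → (140, 7)

Answer: 140, 7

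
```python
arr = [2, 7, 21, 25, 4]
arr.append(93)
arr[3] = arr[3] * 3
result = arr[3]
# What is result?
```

Trace:
`arr = [2, 7, 21, 25, 4]` → arr = [2, 7, 21, 25, 4]
`arr.append(93)` → arr = [2, 7, 21, 25, 4, 93]
`arr[3] = arr[3] * 3` → arr = [2, 7, 21, 75, 4, 93]
`result = arr[3]` → result = 75
So result = 75

Answer: 75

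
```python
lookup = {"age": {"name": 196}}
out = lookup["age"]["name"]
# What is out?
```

Trace:
`lookup = {"age": {"name": 196}}` → lookup = {'age': {'name': 196}}
`out = lookup["age"]["name"]` → out = 196
So out = 196

Answer: 196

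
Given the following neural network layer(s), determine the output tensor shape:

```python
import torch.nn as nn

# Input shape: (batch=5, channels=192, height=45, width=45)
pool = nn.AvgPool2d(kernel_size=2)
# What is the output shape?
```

Input: (5, 192, 45, 45) -> Output: (5, 192, 22, 22)

Answer: (5, 192, 22, 22)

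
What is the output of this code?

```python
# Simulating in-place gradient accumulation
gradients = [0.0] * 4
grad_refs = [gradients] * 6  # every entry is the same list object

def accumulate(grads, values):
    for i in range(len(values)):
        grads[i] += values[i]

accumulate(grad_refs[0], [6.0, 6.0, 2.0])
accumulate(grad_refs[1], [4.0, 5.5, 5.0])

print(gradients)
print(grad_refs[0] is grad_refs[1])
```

Key concept: gradient accumulation aliasing.
Step by step:
`gradients = [0.0] * 4` → gradients = [0.0, 0.0, 0.0, 0.0]
`grad_refs = [gradients] * 6` → grad_refs = [[0.0, 0.0, 0.0, 0.0], [0.0, 0.0, 0.0, 0.0], [0.0, 0.0, 0.0, 0.0], [0.0, 0.0, 0.0, 0.0], [0.0, 0.0, 0.0, 0.0], [0.0, 0.0, 0.0, 0.0]]
`accumulate(grad_refs[0], [6.0, 6.0, 2.0])` → gradients = [6.0, 6.0, 2.0, 0.0]; grad_refs = [[6.0, 6.0, 2.0, 0.0], [6.0, 6.0, 2.0, 0.0], [6.0, 6.0, 2.0, 0.0], [6.0, 6.0, 2.0, 0.0], [6.0, 6.0, 2.0, 0.0], [6.0, 6.0, 2.0, 0.0]]
`accumulate(grad_refs[1], [4.0, 5.5, 5.0])` → gradients = [10.0, 11.5, 7.0, 0.0]; grad_refs = [[10.0, 11.5, 7.0, 0.0], [10.0, 11.5, 7.0, 0.0], [10.0, 11.5, 7.0, 0.0], [10.0, 11.5, 7.0, 0.0], [10.0, 11.5, 7.0, 0.0], [10.0, 11.5, 7.0, 0.0]]
`print(gradients)` → prints [10.0, 11.5, 7.0, 0.0]
`print(grad_refs[0] is grad_refs[1])` → prints True

Answer:
[10.0, 11.5, 7.0, 0.0]
True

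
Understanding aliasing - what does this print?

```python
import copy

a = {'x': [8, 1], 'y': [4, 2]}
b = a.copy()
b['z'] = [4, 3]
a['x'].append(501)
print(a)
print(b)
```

Key concept: shallow copy of dict with mutable values.
Step by step:
`a = {'x': [8, 1], 'y': [4, 2]}` → a = {'x': [8, 1], 'y': [4, 2]}
`b = a.copy()` → b = {'x': [8, 1], 'y': [4, 2]}
`b['z'] = [4, 3]` → b = {'x': [8, 1], 'y': [4, 2], 'z': [4, 3]}
`a['x'].append(501)` → a = {'x': [8, 1, 501], 'y': [4, 2]}; b = {'x': [8, 1, 501], 'y': [4, 2], 'z': [4, 3]}
`print(a)` → prints {'x': [8, 1, 501], 'y': [4, 2]}
`print(b)` → prints {'x': [8, 1, 501], 'y': [4, 2], 'z': [4, 3]}

Answer:
{'x': [8, 1, 501], 'y': [4, 2]}
{'x': [8, 1, 501], 'y': [4, 2], 'z': [4, 3]}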